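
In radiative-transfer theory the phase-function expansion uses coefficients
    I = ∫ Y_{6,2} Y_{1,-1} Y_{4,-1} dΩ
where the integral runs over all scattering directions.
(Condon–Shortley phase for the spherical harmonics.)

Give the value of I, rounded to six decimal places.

0.000000

triangle: need 5≤l₃≤7, have 4; I=0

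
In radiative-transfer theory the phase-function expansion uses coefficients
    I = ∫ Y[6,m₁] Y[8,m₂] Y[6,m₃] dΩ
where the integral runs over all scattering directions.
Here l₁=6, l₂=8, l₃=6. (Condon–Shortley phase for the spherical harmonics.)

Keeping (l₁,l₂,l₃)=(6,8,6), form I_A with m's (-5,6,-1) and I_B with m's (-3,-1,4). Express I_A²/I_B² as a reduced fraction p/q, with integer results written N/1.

Same 6,8,6: normalisation and zero-m 3j drop out of the ratio.
A: Δ: 8! 4! 8! / 21! → 1/1309458150; sum: t=7:−1/609638400 t=8:+1/348364800 = 1/812851200; 3j²(6 8 6; -5 6 -1) = Δ·Π!·Σ² = 11/2261  (sign -1)
B: Δ: 8! 4! 8! / 21! → 1/1309458150; sum: t=5:−1/24883200 t=6:+1/43545600 t=7:−1/812851200 = -1/54190080; 3j²(6 8 6; -3 -1 4) = Δ·Π!·Σ² = 2430/323323  (sign -1)
I_A²/I_B² = (11/2261)/(2430/323323) = 1573/2430

1573/2430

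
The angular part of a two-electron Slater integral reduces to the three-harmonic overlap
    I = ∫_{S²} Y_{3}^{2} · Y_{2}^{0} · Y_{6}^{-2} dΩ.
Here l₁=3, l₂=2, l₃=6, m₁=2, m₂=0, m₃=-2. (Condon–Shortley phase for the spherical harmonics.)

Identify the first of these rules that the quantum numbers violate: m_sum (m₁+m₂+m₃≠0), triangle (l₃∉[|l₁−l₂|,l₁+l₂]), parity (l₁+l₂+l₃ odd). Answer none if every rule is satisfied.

triangle

m₁+m₂+m₃ = 2 + 0 − 2 = 0  ✓
triangle: |3−2|=1 ≤ l₃=6 ≤ 3+2=5  ✗
parity: l₁+l₂+l₃ = 11 is odd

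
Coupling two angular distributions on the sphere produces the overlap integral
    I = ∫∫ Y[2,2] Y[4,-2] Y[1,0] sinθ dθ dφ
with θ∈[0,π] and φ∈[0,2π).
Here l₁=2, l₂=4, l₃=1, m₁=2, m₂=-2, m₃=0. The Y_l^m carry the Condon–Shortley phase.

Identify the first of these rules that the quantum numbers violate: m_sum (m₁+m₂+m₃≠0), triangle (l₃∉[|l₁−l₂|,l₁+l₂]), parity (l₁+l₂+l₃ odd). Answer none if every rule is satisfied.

Σmᵢ = 0  ✓
l₃∈[|l₁−l₂|,l₁+l₂]=[2,6], have l₃=1  ✗
Σlᵢ = 7 ⇒ odd

triangle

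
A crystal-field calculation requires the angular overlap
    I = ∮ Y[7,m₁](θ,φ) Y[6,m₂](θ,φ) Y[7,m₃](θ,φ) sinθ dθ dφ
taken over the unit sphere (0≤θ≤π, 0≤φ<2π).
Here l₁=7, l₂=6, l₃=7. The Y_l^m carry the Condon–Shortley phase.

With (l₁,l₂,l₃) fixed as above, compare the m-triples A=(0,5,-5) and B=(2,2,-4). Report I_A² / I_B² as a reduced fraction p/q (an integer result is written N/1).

Shared (l₁,l₂,l₃)=(7,6,7): N and (l;000)² cancel in I_A²/I_B².
A: Δ = 6!·8!·6!/21! = 1/2444321880; Racah Σ t=5..6: t=5:−1/124416000 t=6:+1/435456000 = -1/174182400; ⇒ 3j(7 6 7; 0 5 -5)² = 55/4199, sgn -1
B: Δ = 6!·8!·6!/21! = 1/2444321880; Racah Σ t=2..5: t=2:+1/24883200 t=3:−1/6220800 t=4:+1/11612160 t=5:−1/174182400 = -1/24883200; ⇒ 3j(7 6 7; 2 2 -4)² = 28/4199, sgn +1
I_A²/I_B² = (55/4199)/(28/4199) = 55/28

55/28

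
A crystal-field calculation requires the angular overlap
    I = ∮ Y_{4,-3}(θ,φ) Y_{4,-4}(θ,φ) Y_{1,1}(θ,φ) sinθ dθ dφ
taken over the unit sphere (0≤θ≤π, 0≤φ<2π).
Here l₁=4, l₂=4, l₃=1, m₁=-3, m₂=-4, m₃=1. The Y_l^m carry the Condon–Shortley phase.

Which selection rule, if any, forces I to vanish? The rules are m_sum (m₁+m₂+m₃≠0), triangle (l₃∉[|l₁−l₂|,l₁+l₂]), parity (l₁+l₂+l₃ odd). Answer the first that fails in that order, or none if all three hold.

m_sum

m₁+m₂+m₃ = -3 − 4 + 1 = -6  ✗
triangle: |4−4|=0 ≤ l₃=1 ≤ 4+4=8
parity: l₁+l₂+l₃ = 9 is odd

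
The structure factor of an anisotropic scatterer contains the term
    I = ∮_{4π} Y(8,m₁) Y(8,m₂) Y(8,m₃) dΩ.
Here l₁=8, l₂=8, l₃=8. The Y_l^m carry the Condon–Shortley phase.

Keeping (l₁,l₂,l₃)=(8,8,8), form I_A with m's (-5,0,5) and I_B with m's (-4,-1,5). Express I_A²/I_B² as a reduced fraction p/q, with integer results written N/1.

Same 8,8,8: normalisation and zero-m 3j drop out of the ratio.
A: Δ: 8! 8! 8! / 25! → 1/236637794250; sum: t=5:−1/20901888000 t=6:+1/10450944000 t=7:−1/36578304000 t=8:+1/1170505728000 = 1/46820229120; 3j²(8 8 8; -5 0 5) = Δ·Π!·Σ² = 65/14858  (sign -1)
B: Δ: 8! 8! 8! / 25! → 1/236637794250; sum: t=4:+1/16721510400 t=5:−1/5225472000 t=6:+1/10450944000 t=7:−1/146313216000 = -1/23410114560; 3j²(8 8 8; -4 -1 5) = Δ·Π!·Σ² = 45/7429  (sign +1)
I_A²/I_B² = (65/14858)/(45/7429) = 13/18

13/18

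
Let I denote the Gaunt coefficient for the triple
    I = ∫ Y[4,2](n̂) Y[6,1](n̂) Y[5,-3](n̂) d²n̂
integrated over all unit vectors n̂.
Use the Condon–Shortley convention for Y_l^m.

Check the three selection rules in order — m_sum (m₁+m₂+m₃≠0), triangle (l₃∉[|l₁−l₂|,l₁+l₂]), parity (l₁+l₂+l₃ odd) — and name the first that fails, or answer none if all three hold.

m₁+m₂+m₃ = 2 + 1 − 3 = 0  ✓
triangle: |4−6|=2 ≤ l₃=5 ≤ 4+6=10  ✓
parity: l₁+l₂+l₃ = 15 is odd  ✗

parity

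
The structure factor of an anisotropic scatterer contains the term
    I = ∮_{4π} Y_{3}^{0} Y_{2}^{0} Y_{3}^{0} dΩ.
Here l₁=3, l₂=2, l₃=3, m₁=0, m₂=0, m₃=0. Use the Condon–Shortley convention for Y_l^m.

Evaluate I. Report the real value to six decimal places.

0.168209

Rules hold: Σm=0, L=8 even, 1≤3≤5.
N = 7·5·7 = 245
Δ = 2!·4!·2!/9! = 1/3780
Racah Σ t=0..2: t=0:+1/24 t=1:−1/4 t=2:+1/24 = -1/6
⇒ 3j(3 2 3; 0 0 0)² = 4/105, sgn +1
(m-triple is (0,0,0) — same symbol as above.)
4πI² = N·(3j₀)²·(3jₘ)² = 16/45
I = +1·√(0.355556/4π) = 0.16820883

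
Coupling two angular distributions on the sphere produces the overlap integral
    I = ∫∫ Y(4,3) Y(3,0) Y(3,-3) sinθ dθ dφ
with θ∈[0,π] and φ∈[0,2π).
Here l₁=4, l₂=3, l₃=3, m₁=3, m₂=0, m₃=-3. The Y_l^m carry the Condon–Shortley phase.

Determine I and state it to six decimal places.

0.203551

Rules hold: Σm=0, L=10 even, 1≤3≤7.
N = 9·7·7 = 441
Δ = 4!·4!·2!/11! = 1/34650
Racah Σ t=1..3: t=1:−1/72 t=2:+1/16 t=3:−1/72 = 5/144
⇒ 3j(4 3 3; 0 0 0)² = 2/77, sgn -1
Racah Σ t=1..1: t=1:−1/288 = -1/288
⇒ 3j(4 3 3; 3 0 -3)² = 1/22, sgn -1
4πI² = N·(3j₀)²·(3jₘ)² = 63/121
I = +1·√(0.520661/4π) = 0.20355073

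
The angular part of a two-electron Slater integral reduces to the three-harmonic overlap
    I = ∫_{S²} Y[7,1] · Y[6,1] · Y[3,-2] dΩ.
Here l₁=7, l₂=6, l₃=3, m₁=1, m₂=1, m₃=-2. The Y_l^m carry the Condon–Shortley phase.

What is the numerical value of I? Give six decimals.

Rules hold: Σm=0, L=16 even, 1≤3≤13.
N = 15·13·7 = 1365
Δ = 10!·4!·2!/17! = 1/2042040
Racah Σ t=4..6: t=4:+1/207360 t=5:−1/57600 t=6:+1/207360 = -1/129600
⇒ 3j(7 6 3; 0 0 0)² = 168/12155, sgn +1
Racah Σ t=5..6: t=5:−1/172800 t=6:+1/414720 = -7/2073600
⇒ 3j(7 6 3; 1 1 -2)² = 343/29172, sgn +1
4πI² = N·(3j₀)²·(3jₘ)² = 100842/454597
I = +1·√(0.221827/4π) = 0.13286253

0.132863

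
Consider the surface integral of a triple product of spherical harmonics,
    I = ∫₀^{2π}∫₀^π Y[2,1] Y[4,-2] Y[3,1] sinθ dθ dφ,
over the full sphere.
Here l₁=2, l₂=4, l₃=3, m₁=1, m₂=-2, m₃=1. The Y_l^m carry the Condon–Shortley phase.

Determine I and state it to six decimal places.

0.000000

L=9 odd ⇒ parity kills the (l;000) factor ⇒ I = 0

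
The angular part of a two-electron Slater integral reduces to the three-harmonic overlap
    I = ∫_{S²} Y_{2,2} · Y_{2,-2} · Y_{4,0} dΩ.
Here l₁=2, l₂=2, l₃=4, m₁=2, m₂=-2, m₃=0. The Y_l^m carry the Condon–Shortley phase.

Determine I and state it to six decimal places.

m-sum 0 ✓  L=8 even ✓  0≤4≤4 ✓
Π(2lᵢ+1) = 5×5×9 = 225
triangle coeff Δ(2,2,4) = 1/630
Σ_t [0,0]: t=0:+1/16 = 1/16
(3j)²=2/35 [(2 2 4; 0 0 0)], sign=+1
Σ_t [0,0]: t=0:+1/576 = 1/576
(3j)²=1/630 [(2 2 4; 2 -2 0)], sign=+1
⇒ 4πI² = 1/49
I = (+1)√(1/49/(4π)) = 0.04029926

0.040299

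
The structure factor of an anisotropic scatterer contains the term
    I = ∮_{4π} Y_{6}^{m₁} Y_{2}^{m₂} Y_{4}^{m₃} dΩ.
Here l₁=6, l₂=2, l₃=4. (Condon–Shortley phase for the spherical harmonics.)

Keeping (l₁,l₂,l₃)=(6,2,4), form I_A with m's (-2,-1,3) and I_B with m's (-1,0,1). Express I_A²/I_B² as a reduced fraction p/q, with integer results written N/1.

l's match ⇒ only the (l;m) 3-j factors differ between A and B.
A: triangle coeff Δ(6,2,4) = 1/6435; Σ_t [1,1]: t=1:−1/30240 = -1/30240; (3j)²=32/6435 [(6 2 4; -2 -1 3)], sign=+1
B: triangle coeff Δ(6,2,4) = 1/6435; Σ_t [2,2]: t=2:+1/2880 = 1/2880; (3j)²=14/429 [(6 2 4; -1 0 1)], sign=-1
I_A²/I_B² = (32/6435)/(14/429) = 16/105

16/105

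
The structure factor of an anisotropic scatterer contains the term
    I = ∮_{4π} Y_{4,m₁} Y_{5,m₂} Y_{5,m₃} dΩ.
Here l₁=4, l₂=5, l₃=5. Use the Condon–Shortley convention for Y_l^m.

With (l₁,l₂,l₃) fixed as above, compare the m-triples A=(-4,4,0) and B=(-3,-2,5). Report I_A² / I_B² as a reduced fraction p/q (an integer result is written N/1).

6/7

l's match ⇒ only the (l;m) 3-j factors differ between A and B.
A: triangle coeff Δ(4,5,5) = 1/3153150; Σ_t [4,4]: t=4:+1/69120 = 1/69120; (3j)²=2/143 [(4 5 5; -4 4 0)], sign=-1
B: triangle coeff Δ(4,5,5) = 1/3153150; Σ_t [3,3]: t=3:−1/103680 = -1/103680; (3j)²=7/429 [(4 5 5; -3 -2 5)], sign=-1
I_A²/I_B² = (2/143)/(7/429) = 6/7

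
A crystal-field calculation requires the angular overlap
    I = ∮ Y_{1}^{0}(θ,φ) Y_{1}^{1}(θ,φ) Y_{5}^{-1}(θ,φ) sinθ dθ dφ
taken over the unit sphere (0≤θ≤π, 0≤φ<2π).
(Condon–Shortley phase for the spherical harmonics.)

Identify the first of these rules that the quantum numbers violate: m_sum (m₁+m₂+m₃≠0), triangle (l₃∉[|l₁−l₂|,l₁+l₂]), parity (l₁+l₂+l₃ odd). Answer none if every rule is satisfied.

triangle

azimuthal sum: 0 + 1 − 1 = 0  ✓
0 ≤ 5 ≤ 2 (triangle on l)  ✗
L = 1 + 1 + 5 = 7 (odd)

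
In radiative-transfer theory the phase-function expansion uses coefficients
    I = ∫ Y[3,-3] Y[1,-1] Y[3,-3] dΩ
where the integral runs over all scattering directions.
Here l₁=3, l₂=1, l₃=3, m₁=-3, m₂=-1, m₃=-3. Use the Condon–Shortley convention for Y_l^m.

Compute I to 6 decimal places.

-3 − 1 − 3 = -7 ≠ 0: azimuthal integral kills it; I = 0

0.000000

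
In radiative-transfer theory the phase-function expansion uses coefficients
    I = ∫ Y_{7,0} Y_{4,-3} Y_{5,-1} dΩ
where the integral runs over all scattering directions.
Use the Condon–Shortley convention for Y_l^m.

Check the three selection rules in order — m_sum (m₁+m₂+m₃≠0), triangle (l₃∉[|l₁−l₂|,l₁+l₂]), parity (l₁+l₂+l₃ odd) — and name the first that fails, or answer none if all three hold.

m_sum

m₁+m₂+m₃ = 0 − 3 − 1 = -4  ✗
triangle: |7−4|=3 ≤ l₃=5 ≤ 7+4=11
parity: l₁+l₂+l₃ = 16 is even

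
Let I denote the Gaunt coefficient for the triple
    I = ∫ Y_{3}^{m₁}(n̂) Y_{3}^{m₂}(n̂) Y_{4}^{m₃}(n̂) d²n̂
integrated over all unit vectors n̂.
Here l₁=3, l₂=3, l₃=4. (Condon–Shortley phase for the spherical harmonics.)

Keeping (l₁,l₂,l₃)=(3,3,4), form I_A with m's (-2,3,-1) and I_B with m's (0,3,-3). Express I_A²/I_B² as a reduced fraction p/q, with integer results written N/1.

10/21

l's match ⇒ only the (l;m) 3-j factors differ between A and B.
A: triangle coeff Δ(3,3,4) = 1/34650; Σ_t [2,2]: t=2:+1/288 = 1/288; (3j)²=5/231 [(3 3 4; -2 3 -1)], sign=-1
B: triangle coeff Δ(3,3,4) = 1/34650; Σ_t [2,2]: t=2:+1/288 = 1/288; (3j)²=1/22 [(3 3 4; 0 3 -3)], sign=-1
I_A²/I_B² = (5/231)/(1/22) = 10/21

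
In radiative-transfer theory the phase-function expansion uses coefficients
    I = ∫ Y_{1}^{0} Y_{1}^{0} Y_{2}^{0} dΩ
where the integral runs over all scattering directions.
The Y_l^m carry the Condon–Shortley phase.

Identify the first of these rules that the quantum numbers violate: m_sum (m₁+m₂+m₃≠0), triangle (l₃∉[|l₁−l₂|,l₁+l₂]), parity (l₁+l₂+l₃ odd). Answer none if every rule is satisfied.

Σmᵢ = 0  ✓
l₃∈[|l₁−l₂|,l₁+l₂]=[0,2], have l₃=2  ✓
Σlᵢ = 4 ⇒ even  ✓

none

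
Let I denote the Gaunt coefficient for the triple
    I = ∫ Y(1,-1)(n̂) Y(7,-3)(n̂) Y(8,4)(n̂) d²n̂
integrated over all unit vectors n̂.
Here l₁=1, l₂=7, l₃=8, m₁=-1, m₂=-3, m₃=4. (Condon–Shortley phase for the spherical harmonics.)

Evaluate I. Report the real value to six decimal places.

0.248575

Checks pass: Σm=0; 16 even; l₃=8∈[6,8].
(2·1+1)(2·7+1)(2·8+1) = 765
Δ: 0! 2! 14! / 17! → 1/2040
sum: t=0:+1/25401600 = 1/25401600
3j²(1 7 8; 0 0 0) = Δ·Π!·Σ² = 8/255  (sign +1)
sum: t=0:+1/174182400 = 1/174182400
3j²(1 7 8; -1 -3 4) = Δ·Π!·Σ² = 11/340  (sign +1)
combine: 4πI² = 765·8/255·11/340 = 66/85
take √, sign +1: I = 0.24857507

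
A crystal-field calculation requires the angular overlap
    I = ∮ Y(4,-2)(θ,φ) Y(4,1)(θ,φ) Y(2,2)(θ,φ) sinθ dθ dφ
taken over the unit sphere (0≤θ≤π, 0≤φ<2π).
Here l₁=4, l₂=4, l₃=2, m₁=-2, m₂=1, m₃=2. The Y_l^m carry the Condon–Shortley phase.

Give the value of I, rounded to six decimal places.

0.000000

Σmᵢ = 1 ≠ 0, so the φ-integral vanishes; I = 0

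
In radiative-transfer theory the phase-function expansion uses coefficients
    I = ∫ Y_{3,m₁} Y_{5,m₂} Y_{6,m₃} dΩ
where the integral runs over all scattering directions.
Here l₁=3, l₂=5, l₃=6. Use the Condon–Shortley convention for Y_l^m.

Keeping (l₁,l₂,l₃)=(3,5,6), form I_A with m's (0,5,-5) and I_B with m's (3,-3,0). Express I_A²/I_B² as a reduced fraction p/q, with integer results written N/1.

Same 3,5,6: normalisation and zero-m 3j drop out of the ratio.
A: Δ: 2! 4! 8! / 15! → 1/675675; sum: t=2:+1/483840 = 1/483840; 3j²(3 5 6; 0 5 -5) = Δ·Π!·Σ² = 3/91  (sign -1)
B: Δ: 2! 4! 8! / 15! → 1/675675; sum: t=0:+1/69120 = 1/69120; 3j²(3 5 6; 3 -3 0) = Δ·Π!·Σ² = 4/429  (sign +1)
I_A²/I_B² = (3/91)/(4/429) = 99/28

99/28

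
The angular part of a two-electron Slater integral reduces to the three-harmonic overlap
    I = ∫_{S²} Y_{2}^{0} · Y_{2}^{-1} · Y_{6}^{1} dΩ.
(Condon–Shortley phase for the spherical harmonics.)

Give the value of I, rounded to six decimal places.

0.000000

l₃=6 ∉ [0,4] — triangle fails ⇒ I = 0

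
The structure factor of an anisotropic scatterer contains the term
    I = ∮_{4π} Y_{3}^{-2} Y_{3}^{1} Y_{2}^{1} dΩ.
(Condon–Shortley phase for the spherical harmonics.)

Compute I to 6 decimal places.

0.162868

m-sum 0 ✓  L=8 even ✓  0≤2≤6 ✓
Π(2lᵢ+1) = 7×7×5 = 245
triangle coeff Δ(3,3,2) = 1/3780
Σ_t [1,3]: t=1:−1/24 t=2:+1/4 t=3:−1/24 = 1/6
(3j)²=4/105 [(3 3 2; 0 0 0)], sign=+1
Σ_t [3,4]: t=3:−1/12 t=4:+1/48 = -1/16
(3j)²=1/28 [(3 3 2; -2 1 1)], sign=+1
⇒ 4πI² = 1/3
I = (+1)√(1/3/(4π)) = 0.16286750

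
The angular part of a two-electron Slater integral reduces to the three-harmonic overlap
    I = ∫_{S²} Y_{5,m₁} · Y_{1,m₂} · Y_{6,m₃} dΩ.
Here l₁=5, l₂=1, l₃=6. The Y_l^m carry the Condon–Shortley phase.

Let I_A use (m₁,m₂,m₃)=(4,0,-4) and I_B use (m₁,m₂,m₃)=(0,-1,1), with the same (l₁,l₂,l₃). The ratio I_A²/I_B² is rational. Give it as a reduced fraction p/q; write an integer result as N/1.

20/21

Shared (l₁,l₂,l₃)=(5,1,6): N and (l;000)² cancel in I_A²/I_B².
A: Δ = 0!·10!·2!/13! = 1/858; Racah Σ t=0..0: t=0:+1/362880 = 1/362880; ⇒ 3j(5 1 6; 4 0 -4)² = 10/429, sgn +1
B: Δ = 0!·10!·2!/13! = 1/858; Racah Σ t=0..0: t=0:+1/28800 = 1/28800; ⇒ 3j(5 1 6; 0 -1 1)² = 7/286, sgn -1
I_A²/I_B² = (10/429)/(7/286) = 20/21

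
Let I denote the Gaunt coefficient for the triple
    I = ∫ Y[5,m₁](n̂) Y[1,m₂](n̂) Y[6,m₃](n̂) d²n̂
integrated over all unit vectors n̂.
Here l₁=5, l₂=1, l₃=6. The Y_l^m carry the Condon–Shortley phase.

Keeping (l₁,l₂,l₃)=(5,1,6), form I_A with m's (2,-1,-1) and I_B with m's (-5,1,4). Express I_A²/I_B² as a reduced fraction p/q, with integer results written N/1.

Shared (l₁,l₂,l₃)=(5,1,6): N and (l;000)² cancel in I_A²/I_B².
A: Δ = 0!·10!·2!/13! = 1/858; Racah Σ t=0..0: t=0:+1/60480 = 1/60480; ⇒ 3j(5 1 6; 2 -1 -1)² = 5/429, sgn -1
B: Δ = 0!·10!·2!/13! = 1/858; Racah Σ t=0..0: t=0:+1/7257600 = 1/7257600; ⇒ 3j(5 1 6; -5 1 4)² = 1/858, sgn +1
I_A²/I_B² = (5/429)/(1/858) = 10/1

10/1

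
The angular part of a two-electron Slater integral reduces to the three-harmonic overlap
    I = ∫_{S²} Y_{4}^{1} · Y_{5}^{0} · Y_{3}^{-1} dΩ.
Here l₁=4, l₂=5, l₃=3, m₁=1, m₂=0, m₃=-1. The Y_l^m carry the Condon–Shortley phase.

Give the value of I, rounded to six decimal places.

-0.009577

m-sum 0 ✓  L=12 even ✓  1≤3≤9 ✓
Π(2lᵢ+1) = 9×11×7 = 693
triangle coeff Δ(4,5,3) = 1/180180
Σ_t [2,4]: t=2:+1/576 t=3:−1/144 t=4:+1/576 = -1/288
(3j)²=20/1001 [(4 5 3; 0 0 0)], sign=+1
Σ_t [1,3]: t=1:−1/5760 t=2:+1/288 t=3:−1/288 = -1/5760
(3j)²=1/12012 [(4 5 3; 1 0 -1)], sign=-1
⇒ 4πI² = 15/13013
I = (-1)√(15/13013/(4π)) = -0.00957750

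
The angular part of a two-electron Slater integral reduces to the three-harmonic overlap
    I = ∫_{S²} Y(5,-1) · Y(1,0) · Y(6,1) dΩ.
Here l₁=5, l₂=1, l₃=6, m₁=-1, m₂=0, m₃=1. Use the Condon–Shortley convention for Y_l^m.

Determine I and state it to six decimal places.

Checks pass: Σm=0; 12 even; l₃=6∈[4,6].
(2·5+1)(2·1+1)(2·6+1) = 429
Δ: 0! 10! 2! / 13! → 1/858
sum: t=0:+1/14400 = 1/14400
3j²(5 1 6; 0 0 0) = Δ·Π!·Σ² = 6/143  (sign +1)
sum: t=0:+1/17280 = 1/17280
3j²(5 1 6; -1 0 1) = Δ·Π!·Σ² = 35/858  (sign -1)
combine: 4πI² = 429·6/143·35/858 = 105/143
take √, sign -1: I = -0.24172507

-0.241725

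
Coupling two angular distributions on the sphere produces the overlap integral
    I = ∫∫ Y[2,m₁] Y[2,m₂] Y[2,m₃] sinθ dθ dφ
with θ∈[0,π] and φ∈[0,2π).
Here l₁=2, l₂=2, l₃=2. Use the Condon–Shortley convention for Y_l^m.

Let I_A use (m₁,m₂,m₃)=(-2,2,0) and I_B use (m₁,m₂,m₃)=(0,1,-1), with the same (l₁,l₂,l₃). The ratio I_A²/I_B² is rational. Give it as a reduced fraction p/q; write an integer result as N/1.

4/1

l's match ⇒ only the (l;m) 3-j factors differ between A and B.
A: triangle coeff Δ(2,2,2) = 1/630; Σ_t [2,2]: t=2:+1/8 = 1/8; (3j)²=2/35 [(2 2 2; -2 2 0)], sign=+1
B: triangle coeff Δ(2,2,2) = 1/630; Σ_t [1,2]: t=1:−1/2 t=2:+1/4 = -1/4; (3j)²=1/70 [(2 2 2; 0 1 -1)], sign=+1
I_A²/I_B² = (2/35)/(1/70) = 4/1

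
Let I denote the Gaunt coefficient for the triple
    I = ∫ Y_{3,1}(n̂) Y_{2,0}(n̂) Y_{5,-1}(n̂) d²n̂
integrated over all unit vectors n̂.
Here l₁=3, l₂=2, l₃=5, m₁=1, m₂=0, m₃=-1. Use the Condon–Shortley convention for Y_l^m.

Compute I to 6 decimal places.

Checks pass: Σm=0; 10 even; l₃=5∈[1,5].
(2·3+1)(2·2+1)(2·5+1) = 385
Δ: 0! 6! 4! / 11! → 1/2310
sum: t=0:+1/144 = 1/144
3j²(3 2 5; 0 0 0) = Δ·Π!·Σ² = 10/231  (sign -1)
sum: t=0:+1/192 = 1/192
3j²(3 2 5; 1 0 -1) = Δ·Π!·Σ² = 3/77  (sign +1)
combine: 4πI² = 385·10/231·3/77 = 50/77
take √, sign -1: I = -0.22731846

-0.227318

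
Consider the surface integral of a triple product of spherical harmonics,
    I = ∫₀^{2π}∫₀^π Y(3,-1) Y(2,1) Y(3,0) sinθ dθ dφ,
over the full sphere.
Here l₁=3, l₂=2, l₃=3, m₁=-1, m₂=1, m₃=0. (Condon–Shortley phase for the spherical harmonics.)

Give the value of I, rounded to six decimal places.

m-sum 0 ✓  L=8 even ✓  1≤3≤5 ✓
Π(2lᵢ+1) = 7×5×7 = 245
triangle coeff Δ(3,2,3) = 1/3780
Σ_t [0,2]: t=0:+1/24 t=1:−1/4 t=2:+1/24 = -1/6
(3j)²=4/105 [(3 2 3; 0 0 0)], sign=+1
Σ_t [1,2]: t=1:−1/12 t=2:+1/8 = 1/24
(3j)²=1/210 [(3 2 3; -1 1 0)], sign=-1
⇒ 4πI² = 2/45
I = (-1)√(2/45/(4π)) = -0.05947080

-0.059471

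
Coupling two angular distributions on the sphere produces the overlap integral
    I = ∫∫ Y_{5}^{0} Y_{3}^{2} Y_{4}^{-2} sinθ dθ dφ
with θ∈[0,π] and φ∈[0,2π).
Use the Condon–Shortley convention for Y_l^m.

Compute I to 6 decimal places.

-0.171327

Rules hold: Σm=0, L=12 even, 2≤4≤8.
N = 11·7·9 = 693
Δ = 4!·6!·2!/13! = 1/180180
Racah Σ t=1..3: t=1:−1/576 t=2:+1/144 t=3:−1/576 = 1/288
⇒ 3j(5 3 4; 0 0 0)² = 20/1001, sgn +1
Racah Σ t=3..4: t=3:−1/576 t=4:+1/2880 = -1/720
⇒ 3j(5 3 4; 0 2 -2)² = 80/3003, sgn -1
4πI² = N·(3j₀)²·(3jₘ)² = 4800/13013
I = -1·√(0.368862/4π) = -0.17132746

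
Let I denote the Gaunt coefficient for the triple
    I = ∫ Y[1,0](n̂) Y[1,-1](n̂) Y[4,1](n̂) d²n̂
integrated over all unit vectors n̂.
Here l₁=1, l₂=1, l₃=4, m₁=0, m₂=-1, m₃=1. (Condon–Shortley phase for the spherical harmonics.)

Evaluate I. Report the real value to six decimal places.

|1−1|≤4≤1+1 violated ⇒ I = 0

0.000000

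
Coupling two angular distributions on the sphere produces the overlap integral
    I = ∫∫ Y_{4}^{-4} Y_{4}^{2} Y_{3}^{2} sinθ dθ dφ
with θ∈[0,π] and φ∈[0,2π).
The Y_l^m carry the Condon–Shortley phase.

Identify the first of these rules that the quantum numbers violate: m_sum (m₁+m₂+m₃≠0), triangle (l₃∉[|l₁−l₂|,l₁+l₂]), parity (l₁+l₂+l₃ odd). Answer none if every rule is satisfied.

azimuthal sum: -4 + 2 + 2 = 0  ✓
0 ≤ 3 ≤ 8 (triangle on l)  ✓
L = 4 + 4 + 3 = 11 (odd)  ✗

parity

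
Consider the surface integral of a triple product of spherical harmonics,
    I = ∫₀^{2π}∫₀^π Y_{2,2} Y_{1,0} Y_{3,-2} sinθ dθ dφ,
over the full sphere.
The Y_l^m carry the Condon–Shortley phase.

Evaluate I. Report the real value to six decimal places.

Checks pass: Σm=0; 6 even; l₃=3∈[1,3].
(2·2+1)(2·1+1)(2·3+1) = 105
Δ: 0! 4! 2! / 7! → 1/105
sum: t=0:+1/4 = 1/4
3j²(2 1 3; 0 0 0) = Δ·Π!·Σ² = 3/35  (sign -1)
sum: t=0:+1/24 = 1/24
3j²(2 1 3; 2 0 -2) = Δ·Π!·Σ² = 1/21  (sign -1)
combine: 4πI² = 105·3/35·1/21 = 3/7
take √, sign +1: I = 0.18467439

0.184674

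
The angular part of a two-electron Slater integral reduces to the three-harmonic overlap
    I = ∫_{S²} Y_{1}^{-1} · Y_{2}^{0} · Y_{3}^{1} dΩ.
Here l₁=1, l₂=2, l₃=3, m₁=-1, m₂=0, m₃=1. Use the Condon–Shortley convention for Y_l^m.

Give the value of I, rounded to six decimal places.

-0.202301

m-sum 0 ✓  L=6 even ✓  1≤3≤3 ✓
Π(2lᵢ+1) = 3×5×7 = 105
triangle coeff Δ(1,2,3) = 1/105
Σ_t [0,0]: t=0:+1/4 = 1/4
(3j)²=3/35 [(1 2 3; 0 0 0)], sign=-1
Σ_t [0,0]: t=0:+1/8 = 1/8
(3j)²=2/35 [(1 2 3; -1 0 1)], sign=+1
⇒ 4πI² = 18/35
I = (-1)√(18/35/(4π)) = -0.20230066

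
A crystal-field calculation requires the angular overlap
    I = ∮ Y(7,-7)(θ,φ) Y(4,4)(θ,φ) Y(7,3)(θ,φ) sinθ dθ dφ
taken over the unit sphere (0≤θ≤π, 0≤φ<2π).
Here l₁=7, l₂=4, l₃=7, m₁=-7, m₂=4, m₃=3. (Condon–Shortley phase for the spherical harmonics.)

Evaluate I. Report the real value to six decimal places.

Rules hold: Σm=0, L=18 even, 3≤7≤11.
N = 15·9·15 = 2025
Δ = 4!·10!·4!/19! = 1/58198140
Racah Σ t=0..4: t=0:+1/17418240 t=1:−1/622080 t=2:+1/230400 t=3:−1/622080 t=4:+1/17418240 = 1/806400
⇒ 3j(7 4 7; 0 0 0)² = 2268/230945, sgn -1
Racah Σ t=4..4: t=4:+1/2090188800 = 1/2090188800
⇒ 3j(7 4 7; -7 4 3)² = 7/5814, sgn +1
4πI² = N·(3j₀)²·(3jₘ)² = 357210/14919047
I = -1·√(0.0239432/4π) = -0.04365021

-0.043650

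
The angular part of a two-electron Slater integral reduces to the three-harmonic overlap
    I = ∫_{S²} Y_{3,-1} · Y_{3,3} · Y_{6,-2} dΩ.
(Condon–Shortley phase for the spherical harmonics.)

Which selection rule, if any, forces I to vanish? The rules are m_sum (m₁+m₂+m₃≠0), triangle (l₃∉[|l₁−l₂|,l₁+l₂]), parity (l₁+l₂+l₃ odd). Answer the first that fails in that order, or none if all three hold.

none

Σmᵢ = 0  ✓
l₃∈[|l₁−l₂|,l₁+l₂]=[0,6], have l₃=6  ✓
Σlᵢ = 12 ⇒ even  ✓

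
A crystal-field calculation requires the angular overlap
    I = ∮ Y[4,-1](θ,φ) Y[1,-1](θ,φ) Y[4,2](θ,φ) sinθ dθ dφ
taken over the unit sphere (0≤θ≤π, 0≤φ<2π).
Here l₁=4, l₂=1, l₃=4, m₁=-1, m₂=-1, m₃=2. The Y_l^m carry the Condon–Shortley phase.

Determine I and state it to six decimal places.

0.000000

Σlᵢ=9 odd — θ-integrand is odd under cosθ→−cosθ; I=0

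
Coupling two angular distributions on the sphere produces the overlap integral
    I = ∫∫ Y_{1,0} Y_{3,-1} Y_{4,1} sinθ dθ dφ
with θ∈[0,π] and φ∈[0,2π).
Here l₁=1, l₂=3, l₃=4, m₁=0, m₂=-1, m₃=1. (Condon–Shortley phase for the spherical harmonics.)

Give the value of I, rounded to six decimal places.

-0.238414

Checks pass: Σm=0; 8 even; l₃=4∈[2,4].
(2·1+1)(2·3+1)(2·4+1) = 189
Δ: 0! 2! 6! / 9! → 1/252
sum: t=0:+1/36 = 1/36
3j²(1 3 4; 0 0 0) = Δ·Π!·Σ² = 4/63  (sign +1)
sum: t=0:+1/48 = 1/48
3j²(1 3 4; 0 -1 1) = Δ·Π!·Σ² = 5/84  (sign -1)
combine: 4πI² = 189·4/63·5/84 = 5/7
take √, sign -1: I = -0.23841361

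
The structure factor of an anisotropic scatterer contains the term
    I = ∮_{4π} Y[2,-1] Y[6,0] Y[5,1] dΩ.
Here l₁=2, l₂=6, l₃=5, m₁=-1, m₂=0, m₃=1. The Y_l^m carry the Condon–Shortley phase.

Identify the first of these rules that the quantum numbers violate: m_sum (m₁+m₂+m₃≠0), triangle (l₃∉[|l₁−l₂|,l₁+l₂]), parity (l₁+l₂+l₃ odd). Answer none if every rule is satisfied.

m₁+m₂+m₃ = -1 + 0 + 1 = 0  ✓
triangle: |2−6|=4 ≤ l₃=5 ≤ 2+6=8  ✓
parity: l₁+l₂+l₃ = 13 is odd  ✗

parity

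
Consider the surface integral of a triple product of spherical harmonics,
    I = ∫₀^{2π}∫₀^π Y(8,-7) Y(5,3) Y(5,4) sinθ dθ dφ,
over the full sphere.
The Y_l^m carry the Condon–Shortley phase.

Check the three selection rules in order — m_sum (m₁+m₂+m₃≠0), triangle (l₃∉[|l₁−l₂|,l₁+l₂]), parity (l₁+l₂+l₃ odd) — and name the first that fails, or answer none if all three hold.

none

Σmᵢ = 0  ✓
l₃∈[|l₁−l₂|,l₁+l₂]=[3,13], have l₃=5  ✓
Σlᵢ = 18 ⇒ even  ✓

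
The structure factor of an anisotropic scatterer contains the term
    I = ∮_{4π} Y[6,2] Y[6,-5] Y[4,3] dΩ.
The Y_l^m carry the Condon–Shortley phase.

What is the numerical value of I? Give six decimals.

0.160494

Checks pass: Σm=0; 16 even; l₃=4∈[0,12].
(2·6+1)(2·6+1)(2·4+1) = 1521
Δ: 8! 4! 4! / 17! → 1/15315300
sum: t=2:+1/829440 t=3:−1/25920 t=4:+1/9216 t=5:−1/25920 t=6:+1/829440 = 7/207360
3j²(6 6 4; 0 0 0) = Δ·Π!·Σ² = 28/2431  (sign +1)
sum: t=0:+1/5806080 t=1:−1/725760 = -1/829440
3j²(6 6 4; 2 -5 3) = Δ·Π!·Σ² = 49/2652  (sign +1)
combine: 4πI² = 1521·28/2431·49/2652 = 1029/3179
take √, sign +1: I = 0.16049352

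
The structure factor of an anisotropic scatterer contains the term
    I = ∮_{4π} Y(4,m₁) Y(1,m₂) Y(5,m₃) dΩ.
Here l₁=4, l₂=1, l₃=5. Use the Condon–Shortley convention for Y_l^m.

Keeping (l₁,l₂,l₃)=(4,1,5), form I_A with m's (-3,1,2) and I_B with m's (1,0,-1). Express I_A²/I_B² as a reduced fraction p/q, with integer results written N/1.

l's match ⇒ only the (l;m) 3-j factors differ between A and B.
A: triangle coeff Δ(4,1,5) = 1/495; Σ_t [0,0]: t=0:+1/10080 = 1/10080; (3j)²=1/165 [(4 1 5; -3 1 2)], sign=-1
B: triangle coeff Δ(4,1,5) = 1/495; Σ_t [0,0]: t=0:+1/720 = 1/720; (3j)²=8/165 [(4 1 5; 1 0 -1)], sign=+1
I_A²/I_B² = (1/165)/(8/165) = 1/8

1/8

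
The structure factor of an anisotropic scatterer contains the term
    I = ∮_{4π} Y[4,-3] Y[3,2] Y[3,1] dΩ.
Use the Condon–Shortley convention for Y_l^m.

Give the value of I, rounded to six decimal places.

m-sum 0 ✓  L=10 even ✓  1≤3≤7 ✓
Π(2lᵢ+1) = 9×7×7 = 441
triangle coeff Δ(4,3,3) = 1/34650
Σ_t [1,3]: t=1:−1/72 t=2:+1/16 t=3:−1/72 = 5/144
(3j)²=2/77 [(4 3 3; 0 0 0)], sign=-1
Σ_t [3,4]: t=3:−1/288 t=4:+1/144 = 1/288
(3j)²=1/99 [(4 3 3; -3 2 1)], sign=+1
⇒ 4πI² = 14/121
I = (-1)√(14/121/(4π)) = -0.09595473

-0.095955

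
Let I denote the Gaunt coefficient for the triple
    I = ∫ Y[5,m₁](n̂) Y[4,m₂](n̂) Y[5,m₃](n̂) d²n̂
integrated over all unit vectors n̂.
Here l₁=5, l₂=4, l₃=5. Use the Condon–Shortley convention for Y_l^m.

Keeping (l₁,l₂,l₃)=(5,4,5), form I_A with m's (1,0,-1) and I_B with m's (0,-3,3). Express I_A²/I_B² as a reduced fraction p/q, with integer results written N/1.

4/9

Shared (l₁,l₂,l₃)=(5,4,5): N and (l;000)² cancel in I_A²/I_B².
A: Δ = 4!·6!·4!/15! = 1/3153150; Racah Σ t=0..4: t=0:+1/27648 t=1:−1/1296 t=2:+1/768 t=3:−1/4320 t=4:+1/414720 = 7/20736; ⇒ 3j(5 4 5; 1 0 -1)² = 8/1287, sgn +1
B: Δ = 4!·6!·4!/15! = 1/3153150; Racah Σ t=0..1: t=0:+1/17280 t=1:−1/6912 = -1/11520; ⇒ 3j(5 4 5; 0 -3 3)² = 2/143, sgn -1
I_A²/I_B² = (8/1287)/(2/143) = 4/9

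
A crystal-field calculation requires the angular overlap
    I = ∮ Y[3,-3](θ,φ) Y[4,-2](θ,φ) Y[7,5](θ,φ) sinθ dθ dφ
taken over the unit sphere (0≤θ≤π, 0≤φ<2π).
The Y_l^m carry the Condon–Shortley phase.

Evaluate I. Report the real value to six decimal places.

Checks pass: Σm=0; 14 even; l₃=7∈[1,7].
(2·3+1)(2·4+1)(2·7+1) = 945
Δ: 0! 6! 8! / 15! → 1/45045
sum: t=0:+1/20736 = 1/20736
3j²(3 4 7; 0 0 0) = Δ·Π!·Σ² = 35/1287  (sign -1)
sum: t=0:+1/1036800 = 1/1036800
3j²(3 4 7; -3 -2 5) = Δ·Π!·Σ² = 4/195  (sign +1)
combine: 4πI² = 945·35/1287·4/195 = 980/1859
take √, sign -1: I = -0.20481814

-0.204818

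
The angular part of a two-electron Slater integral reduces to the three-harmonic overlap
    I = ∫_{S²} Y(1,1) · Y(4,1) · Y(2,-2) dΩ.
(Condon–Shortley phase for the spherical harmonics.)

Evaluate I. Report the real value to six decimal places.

0.000000

|1−4|≤2≤1+4 violated ⇒ I = 0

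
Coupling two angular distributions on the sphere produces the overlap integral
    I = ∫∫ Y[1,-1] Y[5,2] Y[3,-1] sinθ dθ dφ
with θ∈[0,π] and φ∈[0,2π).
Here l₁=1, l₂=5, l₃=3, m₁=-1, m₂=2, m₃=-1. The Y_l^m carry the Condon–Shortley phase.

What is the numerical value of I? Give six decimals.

triangle: need 4≤l₃≤6, have 3; I=0

0.000000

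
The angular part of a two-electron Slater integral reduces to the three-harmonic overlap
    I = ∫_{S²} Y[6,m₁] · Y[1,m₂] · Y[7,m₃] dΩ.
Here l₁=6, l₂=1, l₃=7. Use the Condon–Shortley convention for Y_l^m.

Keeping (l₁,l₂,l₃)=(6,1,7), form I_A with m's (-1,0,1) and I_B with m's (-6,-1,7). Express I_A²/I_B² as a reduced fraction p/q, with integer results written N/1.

48/91

Same 6,1,7: normalisation and zero-m 3j drop out of the ratio.
A: Δ: 0! 12! 2! / 15! → 1/1365; sum: t=0:+1/604800 = 1/604800; 3j²(6 1 7; -1 0 1) = Δ·Π!·Σ² = 16/455  (sign +1)
B: Δ: 0! 12! 2! / 15! → 1/1365; sum: t=0:+1/958003200 = 1/958003200; 3j²(6 1 7; -6 -1 7) = Δ·Π!·Σ² = 1/15  (sign +1)
I_A²/I_B² = (16/455)/(1/15) = 48/91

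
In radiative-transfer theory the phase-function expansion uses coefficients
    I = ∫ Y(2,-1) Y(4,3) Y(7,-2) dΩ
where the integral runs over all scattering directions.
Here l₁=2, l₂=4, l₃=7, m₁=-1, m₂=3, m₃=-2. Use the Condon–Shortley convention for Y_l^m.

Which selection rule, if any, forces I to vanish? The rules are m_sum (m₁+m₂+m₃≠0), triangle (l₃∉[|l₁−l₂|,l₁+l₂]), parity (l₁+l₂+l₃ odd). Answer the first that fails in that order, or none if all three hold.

triangle

Σmᵢ = 0  ✓
l₃∈[|l₁−l₂|,l₁+l₂]=[2,6], have l₃=7  ✗
Σlᵢ = 13 ⇒ odd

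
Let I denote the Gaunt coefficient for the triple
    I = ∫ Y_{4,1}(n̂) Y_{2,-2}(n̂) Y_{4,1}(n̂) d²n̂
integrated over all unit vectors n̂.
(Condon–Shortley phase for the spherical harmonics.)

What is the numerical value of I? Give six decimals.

m-sum 0 ✓  L=10 even ✓  2≤4≤6 ✓
Π(2lᵢ+1) = 9×5×9 = 405
triangle coeff Δ(4,2,4) = 1/13860
Σ_t [0,2]: t=0:+1/192 t=1:−1/36 t=2:+1/192 = -5/288
(3j)²=20/693 [(4 2 4; 0 0 0)], sign=-1
Σ_t [0,0]: t=0:+1/144 = 1/144
(3j)²=10/231 [(4 2 4; 1 -2 1)], sign=-1
⇒ 4πI² = 3000/5929
I = (+1)√(3000/5929/(4π)) = 0.20066192

0.200662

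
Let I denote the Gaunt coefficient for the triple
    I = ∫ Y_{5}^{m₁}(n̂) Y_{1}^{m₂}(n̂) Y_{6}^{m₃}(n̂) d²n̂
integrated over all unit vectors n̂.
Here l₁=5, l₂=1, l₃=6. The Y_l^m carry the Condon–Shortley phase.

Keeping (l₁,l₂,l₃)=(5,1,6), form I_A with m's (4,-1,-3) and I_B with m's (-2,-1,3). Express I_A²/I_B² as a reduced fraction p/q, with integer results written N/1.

1/12

Shared (l₁,l₂,l₃)=(5,1,6): N and (l;000)² cancel in I_A²/I_B².
A: Δ = 0!·10!·2!/13! = 1/858; Racah Σ t=0..0: t=0:+1/725760 = 1/725760; ⇒ 3j(5 1 6; 4 -1 -3)² = 1/286, sgn -1
B: Δ = 0!·10!·2!/13! = 1/858; Racah Σ t=0..0: t=0:+1/60480 = 1/60480; ⇒ 3j(5 1 6; -2 -1 3)² = 6/143, sgn -1
I_A²/I_B² = (1/286)/(6/143) = 1/12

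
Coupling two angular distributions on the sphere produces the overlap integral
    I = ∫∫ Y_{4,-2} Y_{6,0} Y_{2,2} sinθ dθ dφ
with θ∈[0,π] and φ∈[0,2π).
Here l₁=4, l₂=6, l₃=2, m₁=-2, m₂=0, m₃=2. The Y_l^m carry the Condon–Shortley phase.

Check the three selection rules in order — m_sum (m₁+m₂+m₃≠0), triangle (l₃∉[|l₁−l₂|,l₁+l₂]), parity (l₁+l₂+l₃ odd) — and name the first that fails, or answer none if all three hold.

m₁+m₂+m₃ = -2 + 0 + 2 = 0  ✓
triangle: |4−6|=2 ≤ l₃=2 ≤ 4+6=10  ✓
parity: l₁+l₂+l₃ = 12 is even  ✓

none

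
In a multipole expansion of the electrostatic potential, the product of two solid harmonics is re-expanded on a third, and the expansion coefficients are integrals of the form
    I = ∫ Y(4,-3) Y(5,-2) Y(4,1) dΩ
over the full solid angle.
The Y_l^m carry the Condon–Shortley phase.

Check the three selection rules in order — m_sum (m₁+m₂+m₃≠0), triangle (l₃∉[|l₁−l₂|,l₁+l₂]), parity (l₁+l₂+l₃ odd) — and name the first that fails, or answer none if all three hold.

m_sum

m₁+m₂+m₃ = -3 − 2 + 1 = -4  ✗
triangle: |4−5|=1 ≤ l₃=4 ≤ 4+5=9
parity: l₁+l₂+l₃ = 13 is odd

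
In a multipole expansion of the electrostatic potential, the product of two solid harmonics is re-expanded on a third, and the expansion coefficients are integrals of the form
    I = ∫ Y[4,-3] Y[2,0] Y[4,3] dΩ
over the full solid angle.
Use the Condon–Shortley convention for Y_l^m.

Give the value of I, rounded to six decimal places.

0.057344

Checks pass: Σm=0; 10 even; l₃=4∈[2,6].
(2·4+1)(2·2+1)(2·4+1) = 405
Δ: 2! 6! 2! / 11! → 1/13860
sum: t=0:+1/192 t=1:−1/36 t=2:+1/192 = -5/288
3j²(4 2 4; 0 0 0) = Δ·Π!·Σ² = 20/693  (sign -1)
sum: t=1:−1/720 t=2:+1/480 = 1/1440
3j²(4 2 4; -3 0 3) = Δ·Π!·Σ² = 7/1980  (sign -1)
combine: 4πI² = 405·20/693·7/1980 = 5/121
take √, sign +1: I = 0.05734392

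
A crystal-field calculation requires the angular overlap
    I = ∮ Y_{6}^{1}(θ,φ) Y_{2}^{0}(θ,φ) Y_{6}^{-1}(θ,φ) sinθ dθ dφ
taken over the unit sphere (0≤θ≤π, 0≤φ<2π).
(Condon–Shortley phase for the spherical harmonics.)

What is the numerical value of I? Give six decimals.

Rules hold: Σm=0, L=14 even, 4≤6≤8.
N = 13·5·13 = 845
Δ = 2!·10!·2!/15! = 1/90090
Racah Σ t=0..2: t=0:+1/69120 t=1:−1/14400 t=2:+1/69120 = -7/172800
⇒ 3j(6 2 6; 0 0 0)² = 14/715, sgn -1
Racah Σ t=0..2: t=0:+1/57600 t=1:−1/17280 t=2:+1/120960 = -13/403200
⇒ 3j(6 2 6; 1 0 -1)² = 13/770, sgn +1
4πI² = N·(3j₀)²·(3jₘ)² = 169/605
I = -1·√(0.279339/4π) = -0.14909419

-0.149094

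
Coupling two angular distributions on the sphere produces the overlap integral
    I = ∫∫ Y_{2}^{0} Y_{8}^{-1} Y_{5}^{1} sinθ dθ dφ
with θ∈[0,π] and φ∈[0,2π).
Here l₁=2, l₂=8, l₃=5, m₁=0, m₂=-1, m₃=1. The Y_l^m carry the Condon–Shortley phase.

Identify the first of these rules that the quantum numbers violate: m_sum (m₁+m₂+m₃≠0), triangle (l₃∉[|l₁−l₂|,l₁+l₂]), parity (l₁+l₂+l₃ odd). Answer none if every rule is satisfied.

triangle

m₁+m₂+m₃ = 0 − 1 + 1 = 0  ✓
triangle: |2−8|=6 ≤ l₃=5 ≤ 2+8=10  ✗
parity: l₁+l₂+l₃ = 15 is odd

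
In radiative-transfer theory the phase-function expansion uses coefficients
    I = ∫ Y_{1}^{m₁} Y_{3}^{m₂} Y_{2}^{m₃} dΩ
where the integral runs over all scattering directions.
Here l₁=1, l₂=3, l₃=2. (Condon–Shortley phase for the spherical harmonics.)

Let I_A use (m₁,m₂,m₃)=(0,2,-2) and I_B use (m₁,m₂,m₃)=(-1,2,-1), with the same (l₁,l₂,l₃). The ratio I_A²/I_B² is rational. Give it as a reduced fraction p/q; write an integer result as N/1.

l's match ⇒ only the (l;m) 3-j factors differ between A and B.
A: triangle coeff Δ(1,3,2) = 1/105; Σ_t [1,1]: t=1:−1/24 = -1/24; (3j)²=1/21 [(1 3 2; 0 2 -2)], sign=-1
B: triangle coeff Δ(1,3,2) = 1/105; Σ_t [2,2]: t=2:+1/12 = 1/12; (3j)²=2/21 [(1 3 2; -1 2 -1)], sign=-1
I_A²/I_B² = (1/21)/(2/21) = 1/2

1/2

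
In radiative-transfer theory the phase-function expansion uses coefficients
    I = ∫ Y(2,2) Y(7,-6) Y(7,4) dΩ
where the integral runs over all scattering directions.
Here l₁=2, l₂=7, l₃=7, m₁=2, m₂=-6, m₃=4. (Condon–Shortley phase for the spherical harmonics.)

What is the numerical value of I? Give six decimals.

-0.106948

Rules hold: Σm=0, L=16 even, 5≤7≤9.
N = 5·15·15 = 1125
Δ = 2!·2!·12!/17! = 1/185640
Racah Σ t=0..2: t=0:+1/2419200 t=1:−1/518400 t=2:+1/2419200 = -1/907200
⇒ 3j(2 7 7; 0 0 0)² = 56/3315, sgn +1
Racah Σ t=0..0: t=0:+1/159667200 = 1/159667200
⇒ 3j(2 7 7; 2 -6 4)² = 9/1190, sgn -1
4πI² = N·(3j₀)²·(3jₘ)² = 540/3757
I = -1·√(0.143732/4π) = -0.10694768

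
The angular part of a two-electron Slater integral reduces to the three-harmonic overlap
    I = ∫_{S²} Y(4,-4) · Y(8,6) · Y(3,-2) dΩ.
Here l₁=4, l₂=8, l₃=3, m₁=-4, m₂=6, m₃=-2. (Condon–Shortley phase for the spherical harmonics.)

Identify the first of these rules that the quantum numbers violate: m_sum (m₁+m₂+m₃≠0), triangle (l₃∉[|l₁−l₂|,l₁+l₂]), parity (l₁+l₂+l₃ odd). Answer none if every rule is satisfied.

m₁+m₂+m₃ = -4 + 6 − 2 = 0  ✓
triangle: |4−8|=4 ≤ l₃=3 ≤ 4+8=12  ✗
parity: l₁+l₂+l₃ = 15 is odd

triangle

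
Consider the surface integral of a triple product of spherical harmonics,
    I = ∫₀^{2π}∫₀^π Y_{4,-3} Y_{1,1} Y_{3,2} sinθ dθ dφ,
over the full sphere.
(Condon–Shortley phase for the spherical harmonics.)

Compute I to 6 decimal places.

Checks pass: Σm=0; 8 even; l₃=3∈[3,5].
(2·4+1)(2·1+1)(2·3+1) = 189
Δ: 2! 6! 0! / 9! → 1/252
sum: t=1:−1/36 = -1/36
3j²(4 1 3; 0 0 0) = Δ·Π!·Σ² = 4/63  (sign +1)
sum: t=2:+1/240 = 1/240
3j²(4 1 3; -3 1 2) = Δ·Π!·Σ² = 1/12  (sign -1)
combine: 4πI² = 189·4/63·1/12 = 1/1
take √, sign -1: I = -0.28209479

-0.282095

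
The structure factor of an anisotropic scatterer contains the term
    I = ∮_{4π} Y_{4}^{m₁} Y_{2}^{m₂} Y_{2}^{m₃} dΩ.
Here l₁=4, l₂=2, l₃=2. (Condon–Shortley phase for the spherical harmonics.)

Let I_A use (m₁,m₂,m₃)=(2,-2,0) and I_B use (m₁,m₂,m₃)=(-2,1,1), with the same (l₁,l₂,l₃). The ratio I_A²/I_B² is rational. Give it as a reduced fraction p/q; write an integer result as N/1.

Same 4,2,2: normalisation and zero-m 3j drop out of the ratio.
A: Δ: 4! 4! 0! / 9! → 1/630; sum: t=0:+1/96 = 1/96; 3j²(4 2 2; 2 -2 0) = Δ·Π!·Σ² = 1/42  (sign +1)
B: Δ: 4! 4! 0! / 9! → 1/630; sum: t=3:−1/36 = -1/36; 3j²(4 2 2; -2 1 1) = Δ·Π!·Σ² = 4/63  (sign +1)
I_A²/I_B² = (1/42)/(4/63) = 3/8

3/8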